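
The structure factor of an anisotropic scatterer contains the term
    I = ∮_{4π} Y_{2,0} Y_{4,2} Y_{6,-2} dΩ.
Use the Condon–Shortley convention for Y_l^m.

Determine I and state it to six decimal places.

Checks pass: Σm=0; 12 even; l₃=6∈[2,6].
(2·2+1)(2·4+1)(2·6+1) = 585
Δ: 0! 4! 8! / 13! → 1/6435
sum: t=0:+1/2304 = 1/2304
3j²(2 4 6; 0 0 0) = Δ·Π!·Σ² = 5/143  (sign +1)
sum: t=0:+1/5760 = 1/5760
3j²(2 4 6; 0 2 -2) = Δ·Π!·Σ² = 56/2145  (sign +1)
combine: 4πI² = 585·5/143·56/2145 = 840/1573
take √, sign +1: I = 0.20614383

0.206144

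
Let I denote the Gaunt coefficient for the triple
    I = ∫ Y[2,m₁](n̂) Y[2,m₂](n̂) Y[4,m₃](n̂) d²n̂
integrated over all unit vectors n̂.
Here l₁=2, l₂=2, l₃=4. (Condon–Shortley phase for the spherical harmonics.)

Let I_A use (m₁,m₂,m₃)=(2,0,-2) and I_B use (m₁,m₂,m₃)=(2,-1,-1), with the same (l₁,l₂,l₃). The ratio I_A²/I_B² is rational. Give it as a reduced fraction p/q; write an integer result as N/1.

Same 2,2,4: normalisation and zero-m 3j drop out of the ratio.
A: Δ: 0! 4! 4! / 9! → 1/630; sum: t=0:+1/96 = 1/96; 3j²(2 2 4; 2 0 -2) = Δ·Π!·Σ² = 1/42  (sign +1)
B: Δ: 0! 4! 4! / 9! → 1/630; sum: t=0:+1/144 = 1/144; 3j²(2 2 4; 2 -1 -1) = Δ·Π!·Σ² = 1/126  (sign -1)
I_A²/I_B² = (1/42)/(1/126) = 3/1

3/1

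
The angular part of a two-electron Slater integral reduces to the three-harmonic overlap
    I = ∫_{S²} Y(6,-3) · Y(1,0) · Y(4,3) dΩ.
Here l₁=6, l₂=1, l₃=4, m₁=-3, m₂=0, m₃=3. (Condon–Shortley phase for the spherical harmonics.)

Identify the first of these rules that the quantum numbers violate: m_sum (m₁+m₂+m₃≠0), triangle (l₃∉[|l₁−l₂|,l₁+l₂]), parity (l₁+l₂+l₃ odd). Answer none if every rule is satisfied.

triangle

azimuthal sum: -3 + 0 + 3 = 0  ✓
5 ≤ 4 ≤ 7 (triangle on l)  ✗
L = 6 + 1 + 4 = 11 (odd)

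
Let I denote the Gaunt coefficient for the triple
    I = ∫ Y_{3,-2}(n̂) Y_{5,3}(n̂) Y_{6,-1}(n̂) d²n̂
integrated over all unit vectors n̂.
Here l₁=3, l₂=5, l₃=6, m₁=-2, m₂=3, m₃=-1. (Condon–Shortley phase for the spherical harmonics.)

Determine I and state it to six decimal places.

0.166435

m-sum 0 ✓  L=14 even ✓  2≤6≤8 ✓
Π(2lᵢ+1) = 7×11×13 = 1001
triangle coeff Δ(3,5,6) = 1/675675
Σ_t [0,2]: t=0:+1/8640 t=1:−1/2304 t=2:+1/8640 = -7/34560
(3j)²=7/429 [(3 5 6; 0 0 0)], sign=-1
Σ_t [1,2]: t=1:−1/120960 t=2:+1/17280 = 1/20160
(3j)²=64/3003 [(3 5 6; -2 3 -1)], sign=-1
⇒ 4πI² = 448/1287
I = (+1)√(448/1287/(4π)) = 0.16643505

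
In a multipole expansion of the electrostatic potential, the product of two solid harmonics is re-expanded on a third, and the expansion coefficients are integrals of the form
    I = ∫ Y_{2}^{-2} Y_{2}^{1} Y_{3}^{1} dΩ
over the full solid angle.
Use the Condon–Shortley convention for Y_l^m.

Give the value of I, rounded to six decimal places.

0.000000

L=7 odd ⇒ parity kills the (l;000) factor ⇒ I = 0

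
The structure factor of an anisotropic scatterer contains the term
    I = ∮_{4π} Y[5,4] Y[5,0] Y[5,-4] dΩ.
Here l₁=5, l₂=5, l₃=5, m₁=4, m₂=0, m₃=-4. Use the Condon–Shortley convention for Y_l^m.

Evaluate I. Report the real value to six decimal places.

0.000000

Σlᵢ=15 odd — θ-integrand is odd under cosθ→−cosθ; I=0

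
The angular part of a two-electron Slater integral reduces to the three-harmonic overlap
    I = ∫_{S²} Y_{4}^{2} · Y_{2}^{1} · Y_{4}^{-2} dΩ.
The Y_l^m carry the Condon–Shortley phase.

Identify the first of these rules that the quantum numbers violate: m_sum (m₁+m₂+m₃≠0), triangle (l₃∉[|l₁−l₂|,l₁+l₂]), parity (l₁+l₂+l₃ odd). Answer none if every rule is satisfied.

m_sum

m₁+m₂+m₃ = 2 + 1 − 2 = 1  ✗
triangle: |4−2|=2 ≤ l₃=4 ≤ 4+2=6
parity: l₁+l₂+l₃ = 10 is even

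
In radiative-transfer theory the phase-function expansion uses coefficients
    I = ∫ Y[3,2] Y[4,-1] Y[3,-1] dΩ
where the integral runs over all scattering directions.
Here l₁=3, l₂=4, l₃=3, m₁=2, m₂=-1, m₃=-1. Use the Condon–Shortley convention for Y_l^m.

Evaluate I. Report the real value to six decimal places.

m-sum 0 ✓  L=10 even ✓  1≤3≤7 ✓
Π(2lᵢ+1) = 7×9×7 = 441
triangle coeff Δ(3,4,3) = 1/34650
Σ_t [1,3]: t=1:−1/72 t=2:+1/16 t=3:−1/72 = 5/144
(3j)²=2/77 [(3 4 3; 0 0 0)], sign=-1
Σ_t [0,1]: t=0:+1/144 t=1:−1/48 = -1/72
(3j)²=16/693 [(3 4 3; 2 -1 -1)], sign=-1
⇒ 4πI² = 32/121
I = (+1)√(32/121/(4π)) = 0.14506992

0.145070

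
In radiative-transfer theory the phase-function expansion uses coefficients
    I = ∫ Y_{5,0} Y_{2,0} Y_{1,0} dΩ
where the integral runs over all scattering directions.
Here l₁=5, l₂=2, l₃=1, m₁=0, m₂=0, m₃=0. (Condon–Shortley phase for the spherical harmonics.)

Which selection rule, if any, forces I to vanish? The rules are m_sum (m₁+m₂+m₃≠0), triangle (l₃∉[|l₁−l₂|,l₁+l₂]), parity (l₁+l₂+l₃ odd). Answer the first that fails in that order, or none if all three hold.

azimuthal sum: 0 + 0 + 0 = 0  ✓
3 ≤ 1 ≤ 7 (triangle on l)  ✗
L = 5 + 2 + 1 = 8 (even)

triangle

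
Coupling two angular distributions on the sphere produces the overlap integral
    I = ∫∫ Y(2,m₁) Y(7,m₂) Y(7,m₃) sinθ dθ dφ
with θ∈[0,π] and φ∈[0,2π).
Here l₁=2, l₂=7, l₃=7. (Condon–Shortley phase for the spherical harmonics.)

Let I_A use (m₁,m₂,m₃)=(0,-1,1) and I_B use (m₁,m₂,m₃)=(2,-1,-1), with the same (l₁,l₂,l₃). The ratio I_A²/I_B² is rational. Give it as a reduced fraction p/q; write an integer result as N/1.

Shared (l₁,l₂,l₃)=(2,7,7): N and (l;000)² cancel in I_A²/I_B².
A: Δ = 2!·2!·12!/17! = 1/185640; Racah Σ t=0..2: t=0:+1/2073600 t=1:−1/604800 t=2:+1/3870720 = -53/58060800; ⇒ 3j(2 7 7; 0 -1 1)² = 2809/185640, sgn -1
B: Δ = 2!·2!·12!/17! = 1/185640; Racah Σ t=0..0: t=0:+1/2073600 = 1/2073600; ⇒ 3j(2 7 7; 2 -1 -1)² = 28/1105, sgn +1
I_A²/I_B² = (2809/185640)/(28/1105) = 2809/4704

2809/4704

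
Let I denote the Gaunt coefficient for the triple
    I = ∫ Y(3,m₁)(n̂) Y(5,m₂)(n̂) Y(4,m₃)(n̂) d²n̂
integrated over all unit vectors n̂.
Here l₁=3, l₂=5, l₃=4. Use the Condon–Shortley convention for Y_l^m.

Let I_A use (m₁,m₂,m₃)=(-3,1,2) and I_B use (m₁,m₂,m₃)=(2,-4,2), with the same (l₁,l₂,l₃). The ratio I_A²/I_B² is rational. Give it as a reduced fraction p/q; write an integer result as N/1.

Same 3,5,4: normalisation and zero-m 3j drop out of the ratio.
A: Δ: 4! 2! 6! / 13! → 1/180180; sum: t=4:+1/2304 = 1/2304; 3j²(3 5 4; -3 1 2) = Δ·Π!·Σ² = 75/4004  (sign +1)
B: Δ: 4! 2! 6! / 13! → 1/180180; sum: t=0:+1/2880 t=1:−1/8640 = 1/4320; 3j²(3 5 4; 2 -4 2) = Δ·Π!·Σ² = 8/429  (sign +1)
I_A²/I_B² = (75/4004)/(8/429) = 225/224

225/224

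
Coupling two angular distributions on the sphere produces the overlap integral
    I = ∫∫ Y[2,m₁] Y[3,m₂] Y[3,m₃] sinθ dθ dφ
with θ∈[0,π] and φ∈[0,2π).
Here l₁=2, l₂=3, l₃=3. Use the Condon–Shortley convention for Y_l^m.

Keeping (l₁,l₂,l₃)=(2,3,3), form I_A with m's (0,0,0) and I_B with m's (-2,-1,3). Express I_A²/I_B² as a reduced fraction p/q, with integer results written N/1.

8/5

Same 2,3,3: normalisation and zero-m 3j drop out of the ratio.
A: Δ: 2! 2! 4! / 9! → 1/3780; sum: t=0:+1/24 t=1:−1/4 t=2:+1/24 = -1/6; 3j²(2 3 3; 0 0 0) = Δ·Π!·Σ² = 4/105  (sign +1)
B: Δ: 2! 2! 4! / 9! → 1/3780; sum: t=2:+1/96 = 1/96; 3j²(2 3 3; -2 -1 3) = Δ·Π!·Σ² = 1/42  (sign +1)
I_A²/I_B² = (4/105)/(1/42) = 8/5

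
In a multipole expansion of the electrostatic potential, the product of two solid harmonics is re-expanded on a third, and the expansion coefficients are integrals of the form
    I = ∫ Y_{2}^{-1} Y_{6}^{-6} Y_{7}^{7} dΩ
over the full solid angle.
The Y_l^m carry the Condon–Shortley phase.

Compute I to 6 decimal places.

0.000000

l₁+l₂+l₃=15 is odd: 3j(l;000)=0 ⇒ I=0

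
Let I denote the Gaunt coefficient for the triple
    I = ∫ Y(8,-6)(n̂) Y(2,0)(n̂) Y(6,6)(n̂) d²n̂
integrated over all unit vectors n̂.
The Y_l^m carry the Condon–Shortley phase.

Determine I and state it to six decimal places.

0.080953

Rules hold: Σm=0, L=16 even, 6≤6≤10.
N = 17·5·13 = 1105
Δ = 4!·12!·0!/17! = 1/30940
Racah Σ t=2..2: t=2:+1/2073600 = 1/2073600
⇒ 3j(8 2 6; 0 0 0)² = 28/1105, sgn +1
Racah Σ t=2..2: t=2:+1/1916006400 = 1/1916006400
⇒ 3j(8 2 6; -6 0 6)² = 1/340, sgn +1
4πI² = N·(3j₀)²·(3jₘ)² = 7/85
I = +1·√(0.0823529/4π) = 0.08095331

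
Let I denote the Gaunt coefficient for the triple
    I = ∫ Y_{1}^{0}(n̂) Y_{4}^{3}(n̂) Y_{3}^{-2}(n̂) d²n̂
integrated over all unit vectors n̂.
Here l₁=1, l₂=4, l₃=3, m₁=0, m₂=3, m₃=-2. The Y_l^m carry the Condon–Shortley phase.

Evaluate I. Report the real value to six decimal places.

0.000000

m-sum = 0 + 3 − 2 = 1 ≠ 0 ⇒ I = 0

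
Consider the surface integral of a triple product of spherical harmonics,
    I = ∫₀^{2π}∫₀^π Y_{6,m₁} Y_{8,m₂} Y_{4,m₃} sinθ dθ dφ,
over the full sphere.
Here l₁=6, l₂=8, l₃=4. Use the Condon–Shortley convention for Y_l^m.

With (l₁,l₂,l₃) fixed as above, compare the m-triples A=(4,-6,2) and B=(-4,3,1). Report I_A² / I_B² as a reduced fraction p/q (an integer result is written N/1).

7280/10201

Same 6,8,4: normalisation and zero-m 3j drop out of the ratio.
A: Δ: 10! 2! 6! / 19! → 1/23279256; sum: t=0:+1/348364800 t=1:−1/43545600 t=2:+1/116121600 = -1/87091200; 3j²(6 8 4; 4 -6 2) = Δ·Π!·Σ² = 10/969  (sign -1)
B: Δ: 10! 2! 6! / 19! → 1/23279256; sum: t=8:+1/5806080 t=9:−1/17418240 t=10:+1/870912000 = 101/870912000; 3j²(6 8 4; -4 3 1) = Δ·Π!·Σ² = 10201/705432  (sign -1)
I_A²/I_B² = (10/969)/(10201/705432) = 7280/10201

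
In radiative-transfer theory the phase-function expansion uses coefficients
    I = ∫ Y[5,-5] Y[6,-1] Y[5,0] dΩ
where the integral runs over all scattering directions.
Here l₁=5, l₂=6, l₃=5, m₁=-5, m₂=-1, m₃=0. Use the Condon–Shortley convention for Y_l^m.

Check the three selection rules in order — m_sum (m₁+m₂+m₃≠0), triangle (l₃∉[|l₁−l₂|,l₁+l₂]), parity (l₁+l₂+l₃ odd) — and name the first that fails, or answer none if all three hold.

m_sum

Σmᵢ = -6  ✗
l₃∈[|l₁−l₂|,l₁+l₂]=[1,11], have l₃=5
Σlᵢ = 16 ⇒ even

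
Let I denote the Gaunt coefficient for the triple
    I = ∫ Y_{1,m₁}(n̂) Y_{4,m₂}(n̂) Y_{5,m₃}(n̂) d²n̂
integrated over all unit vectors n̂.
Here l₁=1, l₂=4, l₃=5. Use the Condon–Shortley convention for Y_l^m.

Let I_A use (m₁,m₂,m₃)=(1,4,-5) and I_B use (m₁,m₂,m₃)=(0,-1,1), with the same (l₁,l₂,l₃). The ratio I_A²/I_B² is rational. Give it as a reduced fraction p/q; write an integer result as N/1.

l's match ⇒ only the (l;m) 3-j factors differ between A and B.
A: triangle coeff Δ(1,4,5) = 1/495; Σ_t [0,0]: t=0:+1/80640 = 1/80640; (3j)²=1/11 [(1 4 5; 1 4 -5)], sign=+1
B: triangle coeff Δ(1,4,5) = 1/495; Σ_t [0,0]: t=0:+1/720 = 1/720; (3j)²=8/165 [(1 4 5; 0 -1 1)], sign=+1
I_A²/I_B² = (1/11)/(8/165) = 15/8

15/8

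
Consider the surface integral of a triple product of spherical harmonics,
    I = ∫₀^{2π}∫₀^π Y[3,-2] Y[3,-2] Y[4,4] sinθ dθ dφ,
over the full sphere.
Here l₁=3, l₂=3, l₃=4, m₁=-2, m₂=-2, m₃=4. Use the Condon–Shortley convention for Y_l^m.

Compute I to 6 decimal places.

0.214561

Checks pass: Σm=0; 10 even; l₃=4∈[0,6].
(2·3+1)(2·3+1)(2·4+1) = 441
Δ: 2! 4! 4! / 11! → 1/34650
sum: t=0:+1/72 t=1:−1/16 t=2:+1/72 = -5/144
3j²(3 3 4; 0 0 0) = Δ·Π!·Σ² = 2/77  (sign -1)
sum: t=1:−1/576 = -1/576
3j²(3 3 4; -2 -2 4) = Δ·Π!·Σ² = 5/99  (sign -1)
combine: 4πI² = 441·2/77·5/99 = 70/121
take √, sign +1: I = 0.21456131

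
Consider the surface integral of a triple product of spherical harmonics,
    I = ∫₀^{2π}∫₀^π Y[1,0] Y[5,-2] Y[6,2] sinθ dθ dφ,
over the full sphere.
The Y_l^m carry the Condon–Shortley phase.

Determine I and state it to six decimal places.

0.231133

Rules hold: Σm=0, L=12 even, 4≤6≤6.
N = 3·11·13 = 429
Δ = 0!·2!·10!/13! = 1/858
Racah Σ t=0..0: t=0:+1/14400 = 1/14400
⇒ 3j(1 5 6; 0 0 0)² = 6/143, sgn +1
Racah Σ t=0..0: t=0:+1/30240 = 1/30240
⇒ 3j(1 5 6; 0 -2 2)² = 16/429, sgn +1
4πI² = N·(3j₀)²·(3jₘ)² = 96/143
I = +1·√(0.671329/4π) = 0.23113338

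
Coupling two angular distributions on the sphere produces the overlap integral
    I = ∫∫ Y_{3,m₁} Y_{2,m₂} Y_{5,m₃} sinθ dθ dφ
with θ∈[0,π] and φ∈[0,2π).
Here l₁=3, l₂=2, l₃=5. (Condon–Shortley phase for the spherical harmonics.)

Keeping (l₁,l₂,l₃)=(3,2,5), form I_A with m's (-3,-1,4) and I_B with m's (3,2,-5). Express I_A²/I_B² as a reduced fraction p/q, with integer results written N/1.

2/5

l's match ⇒ only the (l;m) 3-j factors differ between A and B.
A: triangle coeff Δ(3,2,5) = 1/2310; Σ_t [0,0]: t=0:+1/4320 = 1/4320; (3j)²=2/55 [(3 2 5; -3 -1 4)], sign=-1
B: triangle coeff Δ(3,2,5) = 1/2310; Σ_t [0,0]: t=0:+1/17280 = 1/17280; (3j)²=1/11 [(3 2 5; 3 2 -5)], sign=+1
I_A²/I_B² = (2/55)/(1/11) = 2/5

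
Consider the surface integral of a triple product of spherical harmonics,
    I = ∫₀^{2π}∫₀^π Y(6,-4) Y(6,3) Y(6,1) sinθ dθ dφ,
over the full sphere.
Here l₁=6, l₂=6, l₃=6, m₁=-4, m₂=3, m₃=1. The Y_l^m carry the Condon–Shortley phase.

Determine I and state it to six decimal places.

m-sum 0 ✓  L=18 even ✓  0≤6≤12 ✓
Π(2lᵢ+1) = 13×13×13 = 2197
triangle coeff Δ(6,6,6) = 1/325909584
Σ_t [0,6]: t=0:+1/373248000 t=1:−1/1728000 t=2:+1/110592 t=3:−1/46656 t=4:+1/110592 t=5:−1/1728000 t=6:+1/373248000 = -7/1555200
(3j)²=400/46189 [(6 6 6; 0 0 0)], sign=-1
Σ_t [4,6]: t=4:+1/4147200 t=5:−1/691200 t=6:+1/1244160 = -1/2488320
(3j)²=875/184756 [(6 6 6; -4 3 1)], sign=+1
⇒ 4πI² = 1137500/12623809
I = (-1)√(1137500/12623809/(4π)) = -0.08467897

-0.084679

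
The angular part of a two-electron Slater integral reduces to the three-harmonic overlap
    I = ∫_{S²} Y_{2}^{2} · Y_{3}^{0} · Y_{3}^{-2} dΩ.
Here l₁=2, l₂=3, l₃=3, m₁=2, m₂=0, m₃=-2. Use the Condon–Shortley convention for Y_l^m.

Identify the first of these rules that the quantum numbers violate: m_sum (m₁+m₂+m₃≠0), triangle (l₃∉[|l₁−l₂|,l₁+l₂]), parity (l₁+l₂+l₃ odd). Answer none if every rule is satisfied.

Σmᵢ = 0  ✓
l₃∈[|l₁−l₂|,l₁+l₂]=[1,5], have l₃=3  ✓
Σlᵢ = 8 ⇒ even  ✓

none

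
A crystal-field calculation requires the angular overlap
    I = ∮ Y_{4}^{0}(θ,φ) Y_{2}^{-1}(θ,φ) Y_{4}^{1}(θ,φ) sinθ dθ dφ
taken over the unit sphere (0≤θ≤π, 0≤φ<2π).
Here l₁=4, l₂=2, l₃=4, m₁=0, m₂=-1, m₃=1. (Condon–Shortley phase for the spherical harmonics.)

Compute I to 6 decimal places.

Rules hold: Σm=0, L=10 even, 2≤4≤6.
N = 9·5·9 = 405
Δ = 2!·6!·2!/11! = 1/13860
Racah Σ t=0..2: t=0:+1/192 t=1:−1/36 t=2:+1/192 = -5/288
⇒ 3j(4 2 4; 0 0 0)² = 20/693, sgn -1
Racah Σ t=0..1: t=0:+1/96 t=1:−1/72 = -1/288
⇒ 3j(4 2 4; 0 -1 1)² = 1/462, sgn +1
4πI² = N·(3j₀)²·(3jₘ)² = 150/5929
I = -1·√(0.0252994/4π) = -0.04486937

-0.044869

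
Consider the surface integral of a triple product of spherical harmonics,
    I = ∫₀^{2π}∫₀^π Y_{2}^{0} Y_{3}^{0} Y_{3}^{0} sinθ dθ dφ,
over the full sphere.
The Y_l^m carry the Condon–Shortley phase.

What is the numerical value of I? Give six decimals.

m-sum 0 ✓  L=8 even ✓  1≤3≤5 ✓
Π(2lᵢ+1) = 5×7×7 = 245
triangle coeff Δ(2,3,3) = 1/3780
Σ_t [0,2]: t=0:+1/24 t=1:−1/4 t=2:+1/24 = -1/6
(3j)²=4/105 [(2 3 3; 0 0 0)], sign=+1
(m-triple is (0,0,0) — same symbol as above.)
⇒ 4πI² = 16/45
I = (+1)√(16/45/(4π)) = 0.16820883

0.168209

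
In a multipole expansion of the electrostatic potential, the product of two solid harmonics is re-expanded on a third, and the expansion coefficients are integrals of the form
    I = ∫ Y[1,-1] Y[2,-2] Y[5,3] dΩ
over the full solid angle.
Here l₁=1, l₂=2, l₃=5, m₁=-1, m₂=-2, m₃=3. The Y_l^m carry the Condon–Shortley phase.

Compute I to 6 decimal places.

l₃=5 ∉ [1,3] — triangle fails ⇒ I = 0

0.000000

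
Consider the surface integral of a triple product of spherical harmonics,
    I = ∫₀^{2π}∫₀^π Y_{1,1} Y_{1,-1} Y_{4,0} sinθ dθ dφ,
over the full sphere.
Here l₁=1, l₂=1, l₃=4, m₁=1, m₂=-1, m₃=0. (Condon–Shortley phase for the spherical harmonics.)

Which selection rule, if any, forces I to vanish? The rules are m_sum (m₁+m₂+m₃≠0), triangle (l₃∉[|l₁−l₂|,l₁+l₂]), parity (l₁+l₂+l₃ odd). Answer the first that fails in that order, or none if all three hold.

triangle

azimuthal sum: 1 − 1 + 0 = 0  ✓
0 ≤ 4 ≤ 2 (triangle on l)  ✗
L = 1 + 1 + 4 = 6 (even)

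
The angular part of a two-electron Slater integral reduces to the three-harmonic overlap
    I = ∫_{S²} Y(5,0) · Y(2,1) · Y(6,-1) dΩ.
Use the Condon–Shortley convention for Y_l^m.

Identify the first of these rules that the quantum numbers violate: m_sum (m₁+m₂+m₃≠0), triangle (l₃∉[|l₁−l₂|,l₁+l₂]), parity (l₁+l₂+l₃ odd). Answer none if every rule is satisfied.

azimuthal sum: 0 + 1 − 1 = 0  ✓
3 ≤ 6 ≤ 7 (triangle on l)  ✓
L = 5 + 2 + 6 = 13 (odd)  ✗

parity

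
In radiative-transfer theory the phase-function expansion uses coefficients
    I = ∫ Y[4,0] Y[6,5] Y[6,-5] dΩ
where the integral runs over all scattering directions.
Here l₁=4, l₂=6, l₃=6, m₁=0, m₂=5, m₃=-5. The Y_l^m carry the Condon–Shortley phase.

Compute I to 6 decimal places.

Rules hold: Σm=0, L=16 even, 2≤6≤10.
N = 9·13·13 = 1521
Δ = 4!·4!·8!/17! = 1/15315300
Racah Σ t=0..4: t=0:+1/829440 t=1:−1/25920 t=2:+1/9216 t=3:−1/25920 t=4:+1/829440 = 7/207360
⇒ 3j(4 6 6; 0 0 0)² = 28/2431, sgn +1
Racah Σ t=3..4: t=3:−1/1451520 t=4:+1/2903040 = -1/2903040
⇒ 3j(4 6 6; 0 5 -5)² = 11/1547, sgn +1
4πI² = N·(3j₀)²·(3jₘ)² = 36/289
I = +1·√(0.124567/4π) = 0.09956287

0.099563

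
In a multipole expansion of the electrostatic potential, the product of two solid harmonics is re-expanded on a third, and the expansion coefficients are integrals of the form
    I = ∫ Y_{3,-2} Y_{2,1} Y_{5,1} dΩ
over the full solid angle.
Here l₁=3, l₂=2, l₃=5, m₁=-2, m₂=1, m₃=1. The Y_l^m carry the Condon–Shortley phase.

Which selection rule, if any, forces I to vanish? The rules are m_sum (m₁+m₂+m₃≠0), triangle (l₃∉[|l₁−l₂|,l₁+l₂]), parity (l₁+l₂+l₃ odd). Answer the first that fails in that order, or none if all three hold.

Σmᵢ = 0  ✓
l₃∈[|l₁−l₂|,l₁+l₂]=[1,5], have l₃=5  ✓
Σlᵢ = 10 ⇒ even  ✓

none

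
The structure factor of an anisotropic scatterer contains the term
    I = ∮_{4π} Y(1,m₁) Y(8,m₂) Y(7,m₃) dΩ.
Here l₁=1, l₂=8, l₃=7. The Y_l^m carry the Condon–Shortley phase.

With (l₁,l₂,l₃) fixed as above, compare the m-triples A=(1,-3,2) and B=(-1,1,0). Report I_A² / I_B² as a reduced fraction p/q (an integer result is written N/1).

55/36

l's match ⇒ only the (l;m) 3-j factors differ between A and B.
A: triangle coeff Δ(1,8,7) = 1/2040; Σ_t [0,0]: t=0:+1/87091200 = 1/87091200; (3j)²=11/408 [(1 8 7; 1 -3 2)], sign=-1
B: triangle coeff Δ(1,8,7) = 1/2040; Σ_t [2,2]: t=2:+1/50803200 = 1/50803200; (3j)²=3/170 [(1 8 7; -1 1 0)], sign=-1
I_A²/I_B² = (11/408)/(3/170) = 55/36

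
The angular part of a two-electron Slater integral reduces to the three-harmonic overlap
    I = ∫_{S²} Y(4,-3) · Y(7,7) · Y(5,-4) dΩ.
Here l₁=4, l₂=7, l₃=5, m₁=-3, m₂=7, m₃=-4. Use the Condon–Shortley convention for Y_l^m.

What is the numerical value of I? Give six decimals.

m-sum 0 ✓  L=16 even ✓  3≤5≤11 ✓
Π(2lᵢ+1) = 9×15×11 = 1485
triangle coeff Δ(4,7,5) = 1/6126120
Σ_t [2,4]: t=2:+1/69120 t=3:−1/20736 t=4:+1/69120 = -1/51840
(3j)²=280/21879 [(4 7 5; 0 0 0)], sign=+1
Σ_t [6,6]: t=6:+1/29030400 = 1/29030400
(3j)²=21/680 [(4 7 5; -3 7 -4)], sign=-1
⇒ 4πI² = 2205/3757
I = (-1)√(2205/3757/(4π)) = -0.21611194

-0.216112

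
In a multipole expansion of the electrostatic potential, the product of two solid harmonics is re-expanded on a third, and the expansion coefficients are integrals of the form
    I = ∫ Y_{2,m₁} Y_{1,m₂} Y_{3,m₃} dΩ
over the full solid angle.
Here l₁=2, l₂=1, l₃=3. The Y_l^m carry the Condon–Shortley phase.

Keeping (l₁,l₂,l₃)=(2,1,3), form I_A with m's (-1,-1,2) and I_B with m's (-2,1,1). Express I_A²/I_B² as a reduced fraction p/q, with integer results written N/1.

l's match ⇒ only the (l;m) 3-j factors differ between A and B.
A: triangle coeff Δ(2,1,3) = 1/105; Σ_t [0,0]: t=0:+1/12 = 1/12; (3j)²=2/21 [(2 1 3; -1 -1 2)], sign=-1
B: triangle coeff Δ(2,1,3) = 1/105; Σ_t [0,0]: t=0:+1/48 = 1/48; (3j)²=1/105 [(2 1 3; -2 1 1)], sign=+1
I_A²/I_B² = (2/21)/(1/105) = 10/1

10/1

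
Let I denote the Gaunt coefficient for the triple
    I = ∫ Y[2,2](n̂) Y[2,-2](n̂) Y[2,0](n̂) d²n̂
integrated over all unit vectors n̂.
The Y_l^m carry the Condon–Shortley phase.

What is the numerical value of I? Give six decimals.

Checks pass: Σm=0; 6 even; l₃=2∈[0,4].
(2·2+1)(2·2+1)(2·2+1) = 125
Δ: 2! 2! 2! / 7! → 1/630
sum: t=0:+1/8 t=1:−1/1 t=2:+1/8 = -3/4
3j²(2 2 2; 0 0 0) = Δ·Π!·Σ² = 2/35  (sign -1)
sum: t=0:+1/8 = 1/8
3j²(2 2 2; 2 -2 0) = Δ·Π!·Σ² = 2/35  (sign +1)
combine: 4πI² = 125·2/35·2/35 = 20/49
take √, sign -1: I = -0.18022375

-0.180224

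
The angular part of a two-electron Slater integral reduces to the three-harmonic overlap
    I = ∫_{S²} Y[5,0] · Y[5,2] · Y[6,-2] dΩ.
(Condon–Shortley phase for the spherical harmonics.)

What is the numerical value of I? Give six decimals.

-0.043391

m-sum 0 ✓  L=16 even ✓  0≤6≤10 ✓
Π(2lᵢ+1) = 11×11×13 = 1573
triangle coeff Δ(5,5,6) = 1/28588560
Σ_t [0,4]: t=0:+1/345600 t=1:−1/13824 t=2:+1/5184 t=3:−1/13824 t=4:+1/345600 = 7/129600
(3j)²=80/7293 [(5 5 6; 0 0 0)], sign=+1
Σ_t [1,4]: t=1:−1/207360 t=2:+1/17280 t=3:−1/13824 t=4:+1/103680 = -1/103680
(3j)²=10/7293 [(5 5 6; 0 2 -2)], sign=-1
⇒ 4πI² = 800/33813
I = (-1)√(800/33813/(4π)) = -0.04339086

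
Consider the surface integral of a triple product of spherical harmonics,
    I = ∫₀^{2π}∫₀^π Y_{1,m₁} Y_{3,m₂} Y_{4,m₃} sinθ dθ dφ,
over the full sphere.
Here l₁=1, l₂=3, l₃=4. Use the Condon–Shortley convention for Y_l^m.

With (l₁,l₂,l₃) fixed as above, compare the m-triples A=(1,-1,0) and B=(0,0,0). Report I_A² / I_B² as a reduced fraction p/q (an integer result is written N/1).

3/8

l's match ⇒ only the (l;m) 3-j factors differ between A and B.
A: triangle coeff Δ(1,3,4) = 1/252; Σ_t [0,0]: t=0:+1/96 = 1/96; (3j)²=1/42 [(1 3 4; 1 -1 0)], sign=+1
B: triangle coeff Δ(1,3,4) = 1/252; Σ_t [0,0]: t=0:+1/36 = 1/36; (3j)²=4/63 [(1 3 4; 0 0 0)], sign=+1
I_A²/I_B² = (1/42)/(4/63) = 3/8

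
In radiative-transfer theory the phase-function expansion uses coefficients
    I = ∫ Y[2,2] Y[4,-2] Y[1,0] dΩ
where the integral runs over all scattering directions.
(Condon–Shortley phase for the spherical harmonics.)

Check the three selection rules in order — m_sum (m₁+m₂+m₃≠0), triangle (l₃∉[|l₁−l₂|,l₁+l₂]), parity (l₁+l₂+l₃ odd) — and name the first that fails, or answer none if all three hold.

triangle

m₁+m₂+m₃ = 2 − 2 + 0 = 0  ✓
triangle: |2−4|=2 ≤ l₃=1 ≤ 2+4=6  ✗
parity: l₁+l₂+l₃ = 7 is odd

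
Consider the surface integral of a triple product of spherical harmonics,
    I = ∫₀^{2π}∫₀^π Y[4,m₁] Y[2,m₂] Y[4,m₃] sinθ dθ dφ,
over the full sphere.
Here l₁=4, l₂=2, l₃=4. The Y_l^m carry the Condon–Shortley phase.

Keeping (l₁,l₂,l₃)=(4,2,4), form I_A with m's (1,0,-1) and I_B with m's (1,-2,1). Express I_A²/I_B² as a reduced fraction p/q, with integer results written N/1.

289/600

l's match ⇒ only the (l;m) 3-j factors differ between A and B.
A: triangle coeff Δ(4,2,4) = 1/13860; Σ_t [0,2]: t=0:+1/144 t=1:−1/48 t=2:+1/480 = -17/1440; (3j)²=289/13860 [(4 2 4; 1 0 -1)], sign=+1
B: triangle coeff Δ(4,2,4) = 1/13860; Σ_t [0,0]: t=0:+1/144 = 1/144; (3j)²=10/231 [(4 2 4; 1 -2 1)], sign=-1
I_A²/I_B² = (289/13860)/(10/231) = 289/600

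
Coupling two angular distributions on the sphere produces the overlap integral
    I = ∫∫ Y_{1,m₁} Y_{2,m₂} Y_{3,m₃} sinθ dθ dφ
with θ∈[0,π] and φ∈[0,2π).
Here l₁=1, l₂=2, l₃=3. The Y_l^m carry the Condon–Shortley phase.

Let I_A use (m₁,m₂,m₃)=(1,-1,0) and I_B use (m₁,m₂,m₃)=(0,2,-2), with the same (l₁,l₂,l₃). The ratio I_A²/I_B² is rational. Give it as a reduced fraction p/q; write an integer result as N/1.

3/5

Shared (l₁,l₂,l₃)=(1,2,3): N and (l;000)² cancel in I_A²/I_B².
A: Δ = 0!·2!·4!/7! = 1/105; Racah Σ t=0..0: t=0:+1/12 = 1/12; ⇒ 3j(1 2 3; 1 -1 0)² = 1/35, sgn -1
B: Δ = 0!·2!·4!/7! = 1/105; Racah Σ t=0..0: t=0:+1/24 = 1/24; ⇒ 3j(1 2 3; 0 2 -2)² = 1/21, sgn -1
I_A²/I_B² = (1/35)/(1/21) = 3/5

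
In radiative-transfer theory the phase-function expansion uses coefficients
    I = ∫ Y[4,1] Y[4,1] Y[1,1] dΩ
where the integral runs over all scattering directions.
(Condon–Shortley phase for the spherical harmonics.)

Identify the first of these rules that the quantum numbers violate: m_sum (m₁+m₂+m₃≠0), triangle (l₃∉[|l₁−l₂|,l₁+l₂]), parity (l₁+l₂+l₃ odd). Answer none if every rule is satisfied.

m_sum

azimuthal sum: 1 + 1 + 1 = 3  ✗
0 ≤ 1 ≤ 8 (triangle on l)
L = 4 + 4 + 1 = 9 (odd)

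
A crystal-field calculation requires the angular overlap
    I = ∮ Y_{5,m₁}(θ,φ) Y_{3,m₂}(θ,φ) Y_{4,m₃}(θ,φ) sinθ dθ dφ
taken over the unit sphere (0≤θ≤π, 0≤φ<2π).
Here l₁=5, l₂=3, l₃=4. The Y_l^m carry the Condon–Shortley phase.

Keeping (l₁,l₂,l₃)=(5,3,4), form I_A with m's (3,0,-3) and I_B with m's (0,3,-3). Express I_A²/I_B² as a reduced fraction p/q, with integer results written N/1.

Shared (l₁,l₂,l₃)=(5,3,4): N and (l;000)² cancel in I_A²/I_B².
A: Δ = 4!·6!·2!/13! = 1/180180; Racah Σ t=1..2: t=1:−1/1440 t=2:+1/2880 = -1/2880; ⇒ 3j(5 3 4; 3 0 -3)² = 7/715, sgn +1
B: Δ = 4!·6!·2!/13! = 1/180180; Racah Σ t=4..4: t=4:+1/5760 = 1/5760; ⇒ 3j(5 3 4; 0 3 -3)² = 5/572, sgn -1
I_A²/I_B² = (7/715)/(5/572) = 28/25

28/25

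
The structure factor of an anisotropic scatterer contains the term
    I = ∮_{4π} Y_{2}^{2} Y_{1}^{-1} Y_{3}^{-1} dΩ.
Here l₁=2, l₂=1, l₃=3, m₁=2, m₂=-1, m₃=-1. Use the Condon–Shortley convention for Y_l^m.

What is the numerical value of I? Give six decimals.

Checks pass: Σm=0; 6 even; l₃=3∈[1,3].
(2·2+1)(2·1+1)(2·3+1) = 105
Δ: 0! 4! 2! / 7! → 1/105
sum: t=0:+1/4 = 1/4
3j²(2 1 3; 0 0 0) = Δ·Π!·Σ² = 3/35  (sign -1)
sum: t=0:+1/48 = 1/48
3j²(2 1 3; 2 -1 -1) = Δ·Π!·Σ² = 1/105  (sign +1)
combine: 4πI² = 105·3/35·1/105 = 3/35
take √, sign -1: I = -0.08258890

-0.082589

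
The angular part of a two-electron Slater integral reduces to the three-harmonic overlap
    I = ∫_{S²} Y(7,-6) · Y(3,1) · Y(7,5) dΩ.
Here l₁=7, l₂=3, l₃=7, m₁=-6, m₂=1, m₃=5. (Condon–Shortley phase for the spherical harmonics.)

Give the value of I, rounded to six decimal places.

0.000000

l₁+l₂+l₃=17 is odd: 3j(l;000)=0 ⇒ I=0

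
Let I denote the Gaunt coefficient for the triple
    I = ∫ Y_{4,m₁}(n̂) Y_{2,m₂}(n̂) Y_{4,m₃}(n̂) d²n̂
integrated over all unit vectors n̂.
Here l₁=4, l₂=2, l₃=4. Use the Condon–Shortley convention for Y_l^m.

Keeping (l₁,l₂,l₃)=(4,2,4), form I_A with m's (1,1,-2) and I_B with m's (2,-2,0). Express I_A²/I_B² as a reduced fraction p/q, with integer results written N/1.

9/20

Shared (l₁,l₂,l₃)=(4,2,4): N and (l;000)² cancel in I_A²/I_B².
A: Δ = 2!·6!·2!/11! = 1/13860; Racah Σ t=1..2: t=1:−1/96 t=2:+1/240 = -1/160; ⇒ 3j(4 2 4; 1 1 -2)² = 27/1540, sgn -1
B: Δ = 2!·6!·2!/11! = 1/13860; Racah Σ t=0..0: t=0:+1/192 = 1/192; ⇒ 3j(4 2 4; 2 -2 0)² = 3/77, sgn +1
I_A²/I_B² = (27/1540)/(3/77) = 9/20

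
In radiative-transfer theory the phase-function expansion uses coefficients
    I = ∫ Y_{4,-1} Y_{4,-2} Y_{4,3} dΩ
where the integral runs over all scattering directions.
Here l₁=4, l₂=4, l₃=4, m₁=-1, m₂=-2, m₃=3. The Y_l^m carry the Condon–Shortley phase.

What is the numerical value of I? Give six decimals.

Rules hold: Σm=0, L=12 even, 0≤4≤8.
N = 9·9·9 = 729
Δ = 4!·4!·4!/13! = 1/450450
Racah Σ t=0..4: t=0:+1/13824 t=1:−1/216 t=2:+1/64 t=3:−1/216 t=4:+1/13824 = 5/768
⇒ 3j(4 4 4; 0 0 0)² = 18/1001, sgn +1
Racah Σ t=1..2: t=1:−1/864 t=2:+1/576 = 1/1728
⇒ 3j(4 4 4; -1 -2 3)² = 5/1287, sgn -1
4πI² = N·(3j₀)²·(3jₘ)² = 7290/143143
I = -1·√(0.0509281/4π) = -0.06366105

-0.063661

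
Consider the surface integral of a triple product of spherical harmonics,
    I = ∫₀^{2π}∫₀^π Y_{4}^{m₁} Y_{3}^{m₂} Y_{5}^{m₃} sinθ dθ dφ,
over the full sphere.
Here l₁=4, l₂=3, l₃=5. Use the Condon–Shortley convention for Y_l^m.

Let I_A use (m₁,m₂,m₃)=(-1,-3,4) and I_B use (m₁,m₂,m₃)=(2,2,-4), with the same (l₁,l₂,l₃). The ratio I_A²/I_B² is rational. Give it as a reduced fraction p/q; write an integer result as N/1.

Same 4,3,5: normalisation and zero-m 3j drop out of the ratio.
A: Δ: 2! 6! 4! / 13! → 1/180180; sum: t=0:+1/5760 = 1/5760; 3j²(4 3 5; -1 -3 4) = Δ·Π!·Σ² = 9/286  (sign -1)
B: Δ: 2! 6! 4! / 13! → 1/180180; sum: t=1:−1/2880 t=2:+1/8640 = -1/4320; 3j²(4 3 5; 2 2 -4) = Δ·Π!·Σ² = 8/429  (sign +1)
I_A²/I_B² = (9/286)/(8/429) = 27/16

27/16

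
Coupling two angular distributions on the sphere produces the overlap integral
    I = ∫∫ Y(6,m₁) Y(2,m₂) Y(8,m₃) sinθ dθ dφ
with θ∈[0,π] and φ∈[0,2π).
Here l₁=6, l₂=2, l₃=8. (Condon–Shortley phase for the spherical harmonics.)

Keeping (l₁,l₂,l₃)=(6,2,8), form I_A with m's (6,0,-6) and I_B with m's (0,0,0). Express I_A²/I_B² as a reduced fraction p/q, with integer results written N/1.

13/112

l's match ⇒ only the (l;m) 3-j factors differ between A and B.
A: triangle coeff Δ(6,2,8) = 1/30940; Σ_t [0,0]: t=0:+1/1916006400 = 1/1916006400; (3j)²=1/340 [(6 2 8; 6 0 -6)], sign=+1
B: triangle coeff Δ(6,2,8) = 1/30940; Σ_t [0,0]: t=0:+1/2073600 = 1/2073600; (3j)²=28/1105 [(6 2 8; 0 0 0)], sign=+1
I_A²/I_B² = (1/340)/(28/1105) = 13/112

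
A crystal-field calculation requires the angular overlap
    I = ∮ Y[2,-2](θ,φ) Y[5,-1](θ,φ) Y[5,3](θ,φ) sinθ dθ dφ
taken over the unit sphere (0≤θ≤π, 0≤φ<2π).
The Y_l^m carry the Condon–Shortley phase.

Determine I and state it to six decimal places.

Checks pass: Σm=0; 12 even; l₃=5∈[3,7].
(2·2+1)(2·5+1)(2·5+1) = 605
Δ: 2! 2! 8! / 13! → 1/38610
sum: t=0:+1/2880 t=1:−1/576 t=2:+1/2880 = -1/960
3j²(2 5 5; 0 0 0) = Δ·Π!·Σ² = 10/429  (sign +1)
sum: t=2:+1/5760 = 1/5760
3j²(2 5 5; -2 -1 3) = Δ·Π!·Σ² = 56/2145  (sign +1)
combine: 4πI² = 605·10/429·56/2145 = 560/1521
take √, sign +1: I = 0.17116875

0.171169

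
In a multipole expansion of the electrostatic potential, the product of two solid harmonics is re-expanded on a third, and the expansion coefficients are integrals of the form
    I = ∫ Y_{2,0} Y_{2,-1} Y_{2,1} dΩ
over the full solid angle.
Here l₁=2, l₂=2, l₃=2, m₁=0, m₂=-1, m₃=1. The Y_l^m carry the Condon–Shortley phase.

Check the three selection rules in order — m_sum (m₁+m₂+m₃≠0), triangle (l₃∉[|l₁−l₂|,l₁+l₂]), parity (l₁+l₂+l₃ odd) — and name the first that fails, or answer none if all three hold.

Σmᵢ = 0  ✓
l₃∈[|l₁−l₂|,l₁+l₂]=[0,4], have l₃=2  ✓
Σlᵢ = 6 ⇒ even  ✓

none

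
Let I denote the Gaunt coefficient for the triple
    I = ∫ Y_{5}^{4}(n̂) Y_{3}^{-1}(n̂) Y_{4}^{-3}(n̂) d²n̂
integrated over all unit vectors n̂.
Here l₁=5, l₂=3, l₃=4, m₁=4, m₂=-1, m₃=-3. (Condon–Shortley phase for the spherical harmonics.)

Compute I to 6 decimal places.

Checks pass: Σm=0; 12 even; l₃=4∈[2,8].
(2·5+1)(2·3+1)(2·4+1) = 693
Δ: 4! 6! 2! / 13! → 1/180180
sum: t=1:−1/576 t=2:+1/144 t=3:−1/576 = 1/288
3j²(5 3 4; 0 0 0) = Δ·Π!·Σ² = 20/1001  (sign +1)
sum: t=0:+1/5760 t=1:−1/4320 = -1/17280
3j²(5 3 4; 4 -1 -3) = Δ·Π!·Σ² = 7/4290  (sign +1)
combine: 4πI² = 693·20/1001·7/4290 = 42/1859
take √, sign +1: I = 0.04240138

0.042401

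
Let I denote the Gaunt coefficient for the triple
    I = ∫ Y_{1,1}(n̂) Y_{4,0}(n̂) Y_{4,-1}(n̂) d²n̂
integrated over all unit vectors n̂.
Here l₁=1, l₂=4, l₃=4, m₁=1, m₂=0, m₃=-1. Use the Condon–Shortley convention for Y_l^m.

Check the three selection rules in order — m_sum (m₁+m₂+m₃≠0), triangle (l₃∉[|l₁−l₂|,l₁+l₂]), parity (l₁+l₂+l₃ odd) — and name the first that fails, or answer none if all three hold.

azimuthal sum: 1 + 0 − 1 = 0  ✓
3 ≤ 4 ≤ 5 (triangle on l)  ✓
L = 1 + 4 + 4 = 9 (odd)  ✗

parity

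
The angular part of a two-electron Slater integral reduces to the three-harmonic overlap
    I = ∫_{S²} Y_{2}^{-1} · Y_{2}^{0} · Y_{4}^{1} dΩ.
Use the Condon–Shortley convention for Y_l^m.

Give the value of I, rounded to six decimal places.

-0.220728

Checks pass: Σm=0; 8 even; l₃=4∈[0,4].
(2·2+1)(2·2+1)(2·4+1) = 225
Δ: 0! 4! 4! / 9! → 1/630
sum: t=0:+1/16 = 1/16
3j²(2 2 4; 0 0 0) = Δ·Π!·Σ² = 2/35  (sign +1)
sum: t=0:+1/24 = 1/24
3j²(2 2 4; -1 0 1) = Δ·Π!·Σ² = 1/21  (sign -1)
combine: 4πI² = 225·2/35·1/21 = 30/49
take √, sign -1: I = -0.22072812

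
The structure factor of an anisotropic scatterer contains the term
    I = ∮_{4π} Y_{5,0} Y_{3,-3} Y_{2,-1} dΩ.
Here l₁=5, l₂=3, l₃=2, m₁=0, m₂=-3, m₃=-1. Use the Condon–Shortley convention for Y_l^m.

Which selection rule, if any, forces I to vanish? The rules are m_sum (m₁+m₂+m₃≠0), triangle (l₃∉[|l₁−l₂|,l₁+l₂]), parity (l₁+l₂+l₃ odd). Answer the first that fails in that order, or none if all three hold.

m₁+m₂+m₃ = 0 − 3 − 1 = -4  ✗
triangle: |5−3|=2 ≤ l₃=2 ≤ 5+3=8
parity: l₁+l₂+l₃ = 10 is even

m_sum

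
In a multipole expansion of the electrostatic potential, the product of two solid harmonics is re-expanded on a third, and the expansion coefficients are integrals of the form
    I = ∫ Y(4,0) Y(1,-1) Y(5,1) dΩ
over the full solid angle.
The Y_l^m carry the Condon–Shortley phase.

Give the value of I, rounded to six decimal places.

-0.190188

Checks pass: Σm=0; 10 even; l₃=5∈[3,5].
(2·4+1)(2·1+1)(2·5+1) = 297
Δ: 0! 8! 2! / 11! → 1/495
sum: t=0:+1/576 = 1/576
3j²(4 1 5; 0 0 0) = Δ·Π!·Σ² = 5/99  (sign -1)
sum: t=0:+1/1152 = 1/1152
3j²(4 1 5; 0 -1 1) = Δ·Π!·Σ² = 1/33  (sign +1)
combine: 4πI² = 297·5/99·1/33 = 5/11
take √, sign -1: I = -0.19018827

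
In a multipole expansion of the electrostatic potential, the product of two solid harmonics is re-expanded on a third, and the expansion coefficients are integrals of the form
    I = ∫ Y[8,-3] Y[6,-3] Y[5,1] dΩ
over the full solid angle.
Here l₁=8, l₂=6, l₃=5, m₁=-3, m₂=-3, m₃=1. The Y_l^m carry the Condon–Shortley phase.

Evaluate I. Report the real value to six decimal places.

Σmᵢ = -5 ≠ 0, so the φ-integral vanishes; I = 0

0.000000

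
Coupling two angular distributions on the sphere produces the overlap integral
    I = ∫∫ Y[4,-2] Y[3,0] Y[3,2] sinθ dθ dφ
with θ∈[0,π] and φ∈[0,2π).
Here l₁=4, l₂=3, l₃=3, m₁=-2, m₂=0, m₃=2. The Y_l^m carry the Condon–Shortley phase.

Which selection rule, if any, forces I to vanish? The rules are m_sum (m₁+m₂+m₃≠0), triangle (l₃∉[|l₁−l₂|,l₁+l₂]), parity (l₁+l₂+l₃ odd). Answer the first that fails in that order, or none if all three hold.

m₁+m₂+m₃ = -2 + 0 + 2 = 0  ✓
triangle: |4−3|=1 ≤ l₃=3 ≤ 4+3=7  ✓
parity: l₁+l₂+l₃ = 10 is even  ✓

none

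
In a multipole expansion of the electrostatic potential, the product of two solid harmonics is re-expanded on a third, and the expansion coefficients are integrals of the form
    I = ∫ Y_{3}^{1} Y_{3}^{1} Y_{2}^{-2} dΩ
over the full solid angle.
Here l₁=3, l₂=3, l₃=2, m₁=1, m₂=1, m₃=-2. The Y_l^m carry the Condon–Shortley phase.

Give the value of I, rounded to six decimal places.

m-sum 0 ✓  L=8 even ✓  0≤2≤6 ✓
Π(2lᵢ+1) = 7×7×5 = 245
triangle coeff Δ(3,3,2) = 1/3780
Σ_t [1,3]: t=1:−1/24 t=2:+1/4 t=3:−1/24 = 1/6
(3j)²=4/105 [(3 3 2; 0 0 0)], sign=+1
Σ_t [2,2]: t=2:+1/16 = 1/16
(3j)²=2/35 [(3 3 2; 1 1 -2)], sign=+1
⇒ 4πI² = 8/15
I = (+1)√(8/15/(4π)) = 0.20601291

0.206013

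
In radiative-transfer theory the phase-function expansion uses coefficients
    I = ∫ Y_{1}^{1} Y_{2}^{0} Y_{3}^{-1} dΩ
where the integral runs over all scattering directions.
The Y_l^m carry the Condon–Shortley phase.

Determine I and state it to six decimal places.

-0.202301

Rules hold: Σm=0, L=6 even, 1≤3≤3.
N = 3·5·7 = 105
Δ = 0!·2!·4!/7! = 1/105
Racah Σ t=0..0: t=0:+1/4 = 1/4
⇒ 3j(1 2 3; 0 0 0)² = 3/35, sgn -1
Racah Σ t=0..0: t=0:+1/8 = 1/8
⇒ 3j(1 2 3; 1 0 -1)² = 2/35, sgn +1
4πI² = N·(3j₀)²·(3jₘ)² = 18/35
I = -1·√(0.514286/4π) = -0.20230066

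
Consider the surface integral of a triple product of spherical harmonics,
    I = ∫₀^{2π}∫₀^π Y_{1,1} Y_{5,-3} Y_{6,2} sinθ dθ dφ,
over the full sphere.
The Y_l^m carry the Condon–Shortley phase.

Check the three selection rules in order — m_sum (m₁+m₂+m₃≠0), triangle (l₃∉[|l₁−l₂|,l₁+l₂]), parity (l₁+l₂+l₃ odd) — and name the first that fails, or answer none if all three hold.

Σmᵢ = 0  ✓
l₃∈[|l₁−l₂|,l₁+l₂]=[4,6], have l₃=6  ✓
Σlᵢ = 12 ⇒ even  ✓

none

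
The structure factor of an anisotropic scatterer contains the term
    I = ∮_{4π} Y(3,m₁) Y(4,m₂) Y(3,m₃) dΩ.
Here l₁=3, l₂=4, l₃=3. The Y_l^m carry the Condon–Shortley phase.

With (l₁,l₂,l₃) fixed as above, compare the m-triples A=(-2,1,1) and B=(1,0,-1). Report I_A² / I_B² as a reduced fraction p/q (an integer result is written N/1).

32/1

l's match ⇒ only the (l;m) 3-j factors differ between A and B.
A: triangle coeff Δ(3,4,3) = 1/34650; Σ_t [3,4]: t=3:−1/48 t=4:+1/144 = -1/72; (3j)²=16/693 [(3 4 3; -2 1 1)], sign=-1
B: triangle coeff Δ(3,4,3) = 1/34650; Σ_t [0,2]: t=0:+1/1152 t=1:−1/36 t=2:+1/32 = 5/1152; (3j)²=1/1386 [(3 4 3; 1 0 -1)], sign=+1
I_A²/I_B² = (16/693)/(1/1386) = 32/1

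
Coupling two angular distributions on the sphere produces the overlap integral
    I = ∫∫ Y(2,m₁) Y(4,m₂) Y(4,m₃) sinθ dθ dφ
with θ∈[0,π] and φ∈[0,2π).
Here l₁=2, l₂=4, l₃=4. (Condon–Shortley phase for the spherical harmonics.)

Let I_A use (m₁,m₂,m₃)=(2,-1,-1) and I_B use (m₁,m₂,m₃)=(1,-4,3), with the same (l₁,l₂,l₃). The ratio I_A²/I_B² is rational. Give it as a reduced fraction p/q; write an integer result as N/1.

50/49

l's match ⇒ only the (l;m) 3-j factors differ between A and B.
A: triangle coeff Δ(2,4,4) = 1/13860; Σ_t [0,0]: t=0:+1/144 = 1/144; (3j)²=10/231 [(2 4 4; 2 -1 -1)], sign=-1
B: triangle coeff Δ(2,4,4) = 1/13860; Σ_t [0,0]: t=0:+1/1440 = 1/1440; (3j)²=7/165 [(2 4 4; 1 -4 3)], sign=-1
I_A²/I_B² = (10/231)/(7/165) = 50/49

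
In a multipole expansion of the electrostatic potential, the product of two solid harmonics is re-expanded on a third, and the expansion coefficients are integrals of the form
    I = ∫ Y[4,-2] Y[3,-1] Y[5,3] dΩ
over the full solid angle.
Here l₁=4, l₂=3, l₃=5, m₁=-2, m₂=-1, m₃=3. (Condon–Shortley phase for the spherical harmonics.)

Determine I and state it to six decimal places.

-0.144236

Rules hold: Σm=0, L=12 even, 1≤5≤7.
N = 9·7·11 = 693
Δ = 2!·6!·4!/13! = 1/180180
Racah Σ t=0..2: t=0:+1/576 t=1:−1/144 t=2:+1/576 = -1/288
⇒ 3j(4 3 5; 0 0 0)² = 20/1001, sgn +1
Racah Σ t=0..2: t=0:+1/5760 t=1:−1/720 t=2:+1/2304 = -1/1280
⇒ 3j(4 3 5; -2 -1 3)² = 27/1430, sgn -1
4πI² = N·(3j₀)²·(3jₘ)² = 486/1859
I = -1·√(0.261431/4π) = -0.14423595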